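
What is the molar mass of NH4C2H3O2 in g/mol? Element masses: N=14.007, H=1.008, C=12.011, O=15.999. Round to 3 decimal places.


M = sum(count * atomic_mass) over atoms.
M = 1*14.007 + 7*1.008 + 2*12.011 + 2*15.999
M = 14.007 + 7.056 + 24.022 + 31.998
M = 77.083 g/mol, rounded to 3 dp:

77.083 g/mol


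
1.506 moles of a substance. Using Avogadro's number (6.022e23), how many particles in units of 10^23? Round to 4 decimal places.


N = n * NA, then divide by 1e23 for the requested units.
N / 1e23 = n * 6.022
N / 1e23 = 1.506 * 6.022
N / 1e23 = 9.069132, rounded to 4 dp:

9.0691


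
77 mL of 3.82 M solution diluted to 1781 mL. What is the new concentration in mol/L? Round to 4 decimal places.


Dilution: M1*V1 = M2*V2, solve for M2.
M2 = M1*V1 / V2
M2 = 3.82 * 77 / 1781
M2 = 294.14 / 1781
M2 = 0.16515441 mol/L, rounded to 4 dp:

0.1652 mol/L


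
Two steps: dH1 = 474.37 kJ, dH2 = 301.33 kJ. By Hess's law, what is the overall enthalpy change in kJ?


Hess's law: enthalpy is a state function, so add the step enthalpies.
dH_total = dH1 + dH2 = 474.37 + (301.33)
dH_total = 775.7 kJ:

775.70 kJ


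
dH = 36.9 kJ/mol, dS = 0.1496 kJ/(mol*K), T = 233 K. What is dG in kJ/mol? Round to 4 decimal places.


Gibbs: dG = dH - T*dS (consistent units, dS already in kJ/(mol*K)).
T*dS = 233 * 0.1496 = 34.8568
dG = 36.9 - (34.8568)
dG = 2.0432 kJ/mol, rounded to 4 dp:

2.0432 kJ/mol


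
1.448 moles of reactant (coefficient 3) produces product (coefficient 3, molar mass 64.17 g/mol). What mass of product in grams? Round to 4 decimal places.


Use the coefficient ratio to convert reactant moles to product moles, then multiply by the product's molar mass.
moles_P = moles_R * (coeff_P / coeff_R) = 1.448 * (3/3) = 1.448
mass_P = moles_P * M_P = 1.448 * 64.17
mass_P = 92.91816 g, rounded to 4 dp:

92.9182 g


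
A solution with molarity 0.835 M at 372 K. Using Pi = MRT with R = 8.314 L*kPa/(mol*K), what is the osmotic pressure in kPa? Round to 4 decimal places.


Osmotic pressure (van't Hoff): Pi = M*R*T.
RT = 8.314 * 372 = 3092.808
Pi = 0.835 * 3092.808
Pi = 2582.49468 kPa, rounded to 4 dp:

2582.4947 kPa


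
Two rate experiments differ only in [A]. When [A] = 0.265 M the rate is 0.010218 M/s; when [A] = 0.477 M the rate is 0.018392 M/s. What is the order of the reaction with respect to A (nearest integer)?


Rate is proportional to [A]^n, so rate2/rate1 = ([A]2/[A]1)^n. Take logs to solve for n.
rate2/rate1 = 0.018392 / 0.010218 = 1.8
[A]2/[A]1 = 0.477 / 0.265 = 1.8
n = ln(1.8) / ln(1.8) = 1.0
Nearest integer order:

1


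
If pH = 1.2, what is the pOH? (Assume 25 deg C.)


At 25 deg C, pH + pOH = 14.
pOH = 14 - pH = 14 - 1.2
pOH = 12.8:

12.80


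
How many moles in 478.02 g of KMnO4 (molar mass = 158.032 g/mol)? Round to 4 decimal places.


n = mass / M
n = 478.02 / 158.032
n = 3.02483041 mol, rounded to 4 dp:

3.0248 mol


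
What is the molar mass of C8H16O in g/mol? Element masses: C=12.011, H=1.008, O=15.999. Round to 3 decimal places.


M = sum(count * atomic_mass) over atoms.
M = 8*12.011 + 16*1.008 + 1*15.999
M = 96.088 + 16.128 + 15.999
M = 128.215 g/mol, rounded to 3 dp:

128.215 g/mol


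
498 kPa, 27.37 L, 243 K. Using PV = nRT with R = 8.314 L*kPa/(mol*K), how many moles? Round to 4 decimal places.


PV = nRT, solve for n = PV / (RT).
PV = 498 * 27.37 = 13630.26
RT = 8.314 * 243 = 2020.302
n = 13630.26 / 2020.302
n = 6.74664481 mol, rounded to 4 dp:

6.7466 mol


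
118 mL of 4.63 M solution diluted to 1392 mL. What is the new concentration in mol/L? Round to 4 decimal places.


Dilution: M1*V1 = M2*V2, solve for M2.
M2 = M1*V1 / V2
M2 = 4.63 * 118 / 1392
M2 = 546.34 / 1392
M2 = 0.39248563 mol/L, rounded to 4 dp:

0.3925 mol/L


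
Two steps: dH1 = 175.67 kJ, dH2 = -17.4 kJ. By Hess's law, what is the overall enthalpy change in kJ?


Hess's law: enthalpy is a state function, so add the step enthalpies.
dH_total = dH1 + dH2 = 175.67 + (-17.4)
dH_total = 158.27 kJ:

158.27 kJ


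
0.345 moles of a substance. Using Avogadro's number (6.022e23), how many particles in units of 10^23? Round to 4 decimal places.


N = n * NA, then divide by 1e23 for the requested units.
N / 1e23 = n * 6.022
N / 1e23 = 0.345 * 6.022
N / 1e23 = 2.07759, rounded to 4 dp:

2.0776


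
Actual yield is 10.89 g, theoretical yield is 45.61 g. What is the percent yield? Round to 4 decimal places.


% yield = 100 * actual / theoretical
% yield = 100 * 10.89 / 45.61
% yield = 23.87634291 %, rounded to 4 dp:

23.8763 %


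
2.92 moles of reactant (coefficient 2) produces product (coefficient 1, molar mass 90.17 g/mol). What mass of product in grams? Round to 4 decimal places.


Use the coefficient ratio to convert reactant moles to product moles, then multiply by the product's molar mass.
moles_P = moles_R * (coeff_P / coeff_R) = 2.92 * (1/2) = 1.46
mass_P = moles_P * M_P = 1.46 * 90.17
mass_P = 131.6482 g, rounded to 4 dp:

131.6482 g


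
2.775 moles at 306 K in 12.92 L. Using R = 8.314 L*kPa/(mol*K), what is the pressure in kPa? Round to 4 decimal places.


PV = nRT, solve for P = nRT / V.
nRT = 2.775 * 8.314 * 306 = 7059.8331
P = 7059.8331 / 12.92
P = 546.42671053 kPa, rounded to 4 dp:

546.4267 kPa


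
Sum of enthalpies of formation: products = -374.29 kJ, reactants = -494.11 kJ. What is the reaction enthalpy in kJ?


dH_rxn = sum(dH_f products) - sum(dH_f reactants)
dH_rxn = -374.29 - (-494.11)
dH_rxn = 119.82 kJ:

119.82 kJ


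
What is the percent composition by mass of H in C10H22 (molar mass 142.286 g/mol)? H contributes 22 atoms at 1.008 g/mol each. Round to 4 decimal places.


pct = 100 * (n_elem * M_elem) / M_total
mass_contribution = 22 * 1.008 = 22.176 g/mol
pct = 100 * 22.176 / 142.286
pct = 15.58551087 %, rounded to 4 dp:

15.5855 %


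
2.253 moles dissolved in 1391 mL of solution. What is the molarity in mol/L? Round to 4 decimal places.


Convert volume to liters: V_L = V_mL / 1000.
V_L = 1391 / 1000 = 1.391 L
M = n / V_L = 2.253 / 1.391
M = 1.61969806 mol/L, rounded to 4 dp:

1.6197 mol/L


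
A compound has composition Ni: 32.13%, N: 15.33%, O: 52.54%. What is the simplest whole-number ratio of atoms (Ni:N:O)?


Assume 100 g of compound, divide each mass% by atomic mass to get moles, then normalize by the smallest to get a raw atom ratio.
Moles per 100 g: Ni: 32.13/58.693 = 0.5474, N: 15.33/14.007 = 1.0945, O: 52.54/15.999 = 3.284
Raw ratio (divide by min = 0.5474): Ni: 1.0, N: 1.999, O: 5.999
Multiply by 1 to clear fractions: Ni: 1.0 ~= 1, N: 1.999 ~= 2, O: 5.999 ~= 6
Reduce by GCD to get the simplest whole-number ratio:

1:2:6


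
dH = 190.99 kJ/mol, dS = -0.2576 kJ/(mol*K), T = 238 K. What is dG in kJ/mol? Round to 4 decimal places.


Gibbs: dG = dH - T*dS (consistent units, dS already in kJ/(mol*K)).
T*dS = 238 * -0.2576 = -61.3088
dG = 190.99 - (-61.3088)
dG = 252.2988 kJ/mol, rounded to 4 dp:

252.2988 kJ/mol


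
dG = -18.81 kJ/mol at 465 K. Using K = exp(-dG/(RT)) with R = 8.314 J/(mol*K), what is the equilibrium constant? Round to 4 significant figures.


dG is in kJ/mol; multiply by 1000 to match R in J/(mol*K).
RT = 8.314 * 465 = 3866.01 J/mol
exponent = -dG*1000 / (RT) = -(-18.81*1000) / 3866.01 = 4.86548147
K = exp(4.86548147)
K = 129.73339, rounded to 4 significant figures:

129.7


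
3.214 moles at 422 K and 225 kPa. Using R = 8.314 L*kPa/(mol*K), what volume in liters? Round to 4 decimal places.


PV = nRT, solve for V = nRT / P.
nRT = 3.214 * 8.314 * 422 = 11276.3447
V = 11276.3447 / 225
V = 50.11708756 L, rounded to 4 dp:

50.1171 L


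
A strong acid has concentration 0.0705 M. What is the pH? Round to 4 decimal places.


A strong acid dissociates completely, so [H+] equals the given concentration.
pH = -log10([H+]) = -log10(0.0705)
pH = 1.15181088, rounded to 4 dp:

1.1518


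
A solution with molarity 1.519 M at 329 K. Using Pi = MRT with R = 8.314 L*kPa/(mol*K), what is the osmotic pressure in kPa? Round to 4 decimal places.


Osmotic pressure (van't Hoff): Pi = M*R*T.
RT = 8.314 * 329 = 2735.306
Pi = 1.519 * 2735.306
Pi = 4154.929814 kPa, rounded to 4 dp:

4154.9298 kPa


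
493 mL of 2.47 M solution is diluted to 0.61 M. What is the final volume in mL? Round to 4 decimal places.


Dilution: M1*V1 = M2*V2, solve for V2.
V2 = M1*V1 / M2
V2 = 2.47 * 493 / 0.61
V2 = 1217.71 / 0.61
V2 = 1996.24590164 mL, rounded to 4 dp:

1996.2459 mL


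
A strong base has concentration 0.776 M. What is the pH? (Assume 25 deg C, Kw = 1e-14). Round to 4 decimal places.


A strong base dissociates completely, so [OH-] equals the given concentration.
pOH = -log10([OH-]) = -log10(0.776) = 0.110138
pH = 14 - pOH = 14 - 0.110138
pH = 13.889862, rounded to 4 dp:

13.8899


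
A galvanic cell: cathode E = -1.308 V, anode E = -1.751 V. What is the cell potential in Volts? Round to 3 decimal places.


Standard cell potential: E_cell = E_cathode - E_anode.
E_cell = -1.308 - (-1.751)
E_cell = 0.443 V, rounded to 3 dp:

0.443 V


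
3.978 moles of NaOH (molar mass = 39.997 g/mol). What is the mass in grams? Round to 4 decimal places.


mass = n * M
mass = 3.978 * 39.997
mass = 159.108066 g, rounded to 4 dp:

159.1081 g


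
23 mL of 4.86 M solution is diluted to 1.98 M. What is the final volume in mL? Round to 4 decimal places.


Dilution: M1*V1 = M2*V2, solve for V2.
V2 = M1*V1 / M2
V2 = 4.86 * 23 / 1.98
V2 = 111.78 / 1.98
V2 = 56.45454545 mL, rounded to 4 dp:

56.4545 mL


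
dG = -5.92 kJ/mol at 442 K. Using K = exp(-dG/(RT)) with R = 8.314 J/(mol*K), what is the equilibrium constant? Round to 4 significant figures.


dG is in kJ/mol; multiply by 1000 to match R in J/(mol*K).
RT = 8.314 * 442 = 3674.788 J/mol
exponent = -dG*1000 / (RT) = -(-5.92*1000) / 3674.788 = 1.61097729
K = exp(1.61097729)
K = 5.0077028, rounded to 4 significant figures:

5.008


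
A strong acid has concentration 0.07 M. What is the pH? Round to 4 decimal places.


A strong acid dissociates completely, so [H+] equals the given concentration.
pH = -log10([H+]) = -log10(0.07)
pH = 1.15490196, rounded to 4 dp:

1.1549


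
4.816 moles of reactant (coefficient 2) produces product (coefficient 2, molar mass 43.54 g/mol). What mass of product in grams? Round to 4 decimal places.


Use the coefficient ratio to convert reactant moles to product moles, then multiply by the product's molar mass.
moles_P = moles_R * (coeff_P / coeff_R) = 4.816 * (2/2) = 4.816
mass_P = moles_P * M_P = 4.816 * 43.54
mass_P = 209.68864 g, rounded to 4 dp:

209.6886 g


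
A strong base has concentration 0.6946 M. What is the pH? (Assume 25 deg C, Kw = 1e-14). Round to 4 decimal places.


A strong base dissociates completely, so [OH-] equals the given concentration.
pOH = -log10([OH-]) = -log10(0.6946) = 0.158265
pH = 14 - pOH = 14 - 0.158265
pH = 13.841735, rounded to 4 dp:

13.8417


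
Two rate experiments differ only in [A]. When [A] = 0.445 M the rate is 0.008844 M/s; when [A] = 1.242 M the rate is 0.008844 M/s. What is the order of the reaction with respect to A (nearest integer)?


Rate is proportional to [A]^n, so rate2/rate1 = ([A]2/[A]1)^n. Take logs to solve for n.
rate2/rate1 = 0.008844 / 0.008844 = 1.0
[A]2/[A]1 = 1.242 / 0.445 = 2.791
n = ln(1.0) / ln(2.791) = 0.0
Nearest integer order:

0


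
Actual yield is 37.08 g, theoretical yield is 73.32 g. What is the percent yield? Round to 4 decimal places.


% yield = 100 * actual / theoretical
% yield = 100 * 37.08 / 73.32
% yield = 50.57283142 %, rounded to 4 dp:

50.5728 %


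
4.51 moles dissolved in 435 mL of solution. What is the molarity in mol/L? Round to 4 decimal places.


Convert volume to liters: V_L = V_mL / 1000.
V_L = 435 / 1000 = 0.435 L
M = n / V_L = 4.51 / 0.435
M = 10.36781609 mol/L, rounded to 4 dp:

10.3678 mol/L


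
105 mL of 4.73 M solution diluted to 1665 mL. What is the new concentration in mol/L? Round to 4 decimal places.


Dilution: M1*V1 = M2*V2, solve for M2.
M2 = M1*V1 / V2
M2 = 4.73 * 105 / 1665
M2 = 496.65 / 1665
M2 = 0.29828829 mol/L, rounded to 4 dp:

0.2983 mol/L


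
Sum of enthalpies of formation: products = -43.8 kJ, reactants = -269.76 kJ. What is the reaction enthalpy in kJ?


dH_rxn = sum(dH_f products) - sum(dH_f reactants)
dH_rxn = -43.8 - (-269.76)
dH_rxn = 225.96 kJ:

225.96 kJ


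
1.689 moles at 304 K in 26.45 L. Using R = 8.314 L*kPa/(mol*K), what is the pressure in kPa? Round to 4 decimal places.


PV = nRT, solve for P = nRT / V.
nRT = 1.689 * 8.314 * 304 = 4268.8732
P = 4268.8732 / 26.45
P = 161.39407183 kPa, rounded to 4 dp:

161.3941 kPa


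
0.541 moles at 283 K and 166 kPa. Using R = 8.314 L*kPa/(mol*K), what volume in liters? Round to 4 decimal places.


PV = nRT, solve for V = nRT / P.
nRT = 0.541 * 8.314 * 283 = 1272.8983
V = 1272.8983 / 166
V = 7.66806205 L, rounded to 4 dp:

7.6681 L


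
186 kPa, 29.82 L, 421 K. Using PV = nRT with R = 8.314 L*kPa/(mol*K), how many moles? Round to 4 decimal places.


PV = nRT, solve for n = PV / (RT).
PV = 186 * 29.82 = 5546.52
RT = 8.314 * 421 = 3500.194
n = 5546.52 / 3500.194
n = 1.58463217 mol, rounded to 4 dp:

1.5846 mol


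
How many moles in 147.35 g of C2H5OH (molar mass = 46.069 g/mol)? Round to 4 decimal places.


n = mass / M
n = 147.35 / 46.069
n = 3.19846317 mol, rounded to 4 dp:

3.1985 mol


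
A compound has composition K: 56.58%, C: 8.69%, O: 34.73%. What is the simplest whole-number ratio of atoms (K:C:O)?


Assume 100 g of compound, divide each mass% by atomic mass to get moles, then normalize by the smallest to get a raw atom ratio.
Moles per 100 g: K: 56.58/39.098 = 1.4471, C: 8.69/12.011 = 0.7235, O: 34.73/15.999 = 2.1708
Raw ratio (divide by min = 0.7235): K: 2.0, C: 1.0, O: 3.0
Multiply by 1 to clear fractions: K: 2.0 ~= 2, C: 1.0 ~= 1, O: 3.0 ~= 3
Reduce by GCD to get the simplest whole-number ratio:

2:1:3


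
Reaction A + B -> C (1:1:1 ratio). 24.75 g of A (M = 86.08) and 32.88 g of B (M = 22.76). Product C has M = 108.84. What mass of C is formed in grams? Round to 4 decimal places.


Find moles of each reactant; the smaller value is the limiting reagent in a 1:1:1 reaction, so moles_C equals moles of the limiter.
n_A = mass_A / M_A = 24.75 / 86.08 = 0.287523 mol
n_B = mass_B / M_B = 32.88 / 22.76 = 1.44464 mol
Limiting reagent: A (smaller), n_limiting = 0.287523 mol
mass_C = n_limiting * M_C = 0.287523 * 108.84
mass_C = 31.29400332 g, rounded to 4 dp:

31.2940 g


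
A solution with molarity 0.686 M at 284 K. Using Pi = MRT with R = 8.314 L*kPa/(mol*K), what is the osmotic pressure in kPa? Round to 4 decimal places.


Osmotic pressure (van't Hoff): Pi = M*R*T.
RT = 8.314 * 284 = 2361.176
Pi = 0.686 * 2361.176
Pi = 1619.766736 kPa, rounded to 4 dp:

1619.7667 kPa


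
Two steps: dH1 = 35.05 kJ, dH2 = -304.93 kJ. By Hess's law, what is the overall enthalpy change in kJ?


Hess's law: enthalpy is a state function, so add the step enthalpies.
dH_total = dH1 + dH2 = 35.05 + (-304.93)
dH_total = -269.88 kJ:

-269.88 kJ


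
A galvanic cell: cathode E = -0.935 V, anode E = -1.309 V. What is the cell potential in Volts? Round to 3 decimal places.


Standard cell potential: E_cell = E_cathode - E_anode.
E_cell = -0.935 - (-1.309)
E_cell = 0.374 V, rounded to 3 dp:

0.374 V


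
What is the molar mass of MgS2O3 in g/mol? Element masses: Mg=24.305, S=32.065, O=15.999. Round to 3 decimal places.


M = sum(count * atomic_mass) over atoms.
M = 1*24.305 + 2*32.065 + 3*15.999
M = 24.305 + 64.13 + 47.997
M = 136.432 g/mol, rounded to 3 dp:

136.432 g/mol


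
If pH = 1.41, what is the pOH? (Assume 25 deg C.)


At 25 deg C, pH + pOH = 14.
pOH = 14 - pH = 14 - 1.41
pOH = 12.59:

12.59


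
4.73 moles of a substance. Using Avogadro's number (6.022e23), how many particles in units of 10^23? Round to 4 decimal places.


N = n * NA, then divide by 1e23 for the requested units.
N / 1e23 = n * 6.022
N / 1e23 = 4.73 * 6.022
N / 1e23 = 28.48406, rounded to 4 dp:

28.4841


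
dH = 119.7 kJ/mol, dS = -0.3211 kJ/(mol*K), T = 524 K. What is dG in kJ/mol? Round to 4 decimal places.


Gibbs: dG = dH - T*dS (consistent units, dS already in kJ/(mol*K)).
T*dS = 524 * -0.3211 = -168.2564
dG = 119.7 - (-168.2564)
dG = 287.9564 kJ/mol, rounded to 4 dp:

287.9564 kJ/mol


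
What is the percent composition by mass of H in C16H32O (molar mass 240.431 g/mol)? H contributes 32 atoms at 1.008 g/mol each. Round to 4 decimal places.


pct = 100 * (n_elem * M_elem) / M_total
mass_contribution = 32 * 1.008 = 32.256 g/mol
pct = 100 * 32.256 / 240.431
pct = 13.41590727 %, rounded to 4 dp:

13.4159 %


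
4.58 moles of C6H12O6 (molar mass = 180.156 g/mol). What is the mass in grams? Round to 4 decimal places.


mass = n * M
mass = 4.58 * 180.156
mass = 825.11448 g, rounded to 4 dp:

825.1145 g


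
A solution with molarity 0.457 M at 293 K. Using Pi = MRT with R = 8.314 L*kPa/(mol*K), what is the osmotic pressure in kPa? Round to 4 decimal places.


Osmotic pressure (van't Hoff): Pi = M*R*T.
RT = 8.314 * 293 = 2436.002
Pi = 0.457 * 2436.002
Pi = 1113.252914 kPa, rounded to 4 dp:

1113.2529 kPa


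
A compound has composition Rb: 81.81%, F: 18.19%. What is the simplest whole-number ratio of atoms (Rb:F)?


Assume 100 g of compound, divide each mass% by atomic mass to get moles, then normalize by the smallest to get a raw atom ratio.
Moles per 100 g: Rb: 81.81/85.468 = 0.9572, F: 18.19/18.998 = 0.9575
Raw ratio (divide by min = 0.9572): Rb: 1.0, F: 1.0
Multiply by 1 to clear fractions: Rb: 1.0 ~= 1, F: 1.0 ~= 1
Reduce by GCD to get the simplest whole-number ratio:

1:1


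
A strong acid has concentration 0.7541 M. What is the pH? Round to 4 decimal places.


A strong acid dissociates completely, so [H+] equals the given concentration.
pH = -log10([H+]) = -log10(0.7541)
pH = 0.12257106, rounded to 4 dp:

0.1226


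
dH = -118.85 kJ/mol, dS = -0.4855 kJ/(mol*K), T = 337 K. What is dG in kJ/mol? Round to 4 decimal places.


Gibbs: dG = dH - T*dS (consistent units, dS already in kJ/(mol*K)).
T*dS = 337 * -0.4855 = -163.6135
dG = -118.85 - (-163.6135)
dG = 44.7635 kJ/mol, rounded to 4 dp:

44.7635 kJ/mol


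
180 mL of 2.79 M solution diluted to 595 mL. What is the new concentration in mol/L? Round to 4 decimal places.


Dilution: M1*V1 = M2*V2, solve for M2.
M2 = M1*V1 / V2
M2 = 2.79 * 180 / 595
M2 = 502.2 / 595
M2 = 0.84403361 mol/L, rounded to 4 dp:

0.8440 mol/L


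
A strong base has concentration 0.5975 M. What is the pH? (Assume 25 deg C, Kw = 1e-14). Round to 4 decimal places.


A strong base dissociates completely, so [OH-] equals the given concentration.
pOH = -log10([OH-]) = -log10(0.5975) = 0.223662
pH = 14 - pOH = 14 - 0.223662
pH = 13.776338, rounded to 4 dp:

13.7763


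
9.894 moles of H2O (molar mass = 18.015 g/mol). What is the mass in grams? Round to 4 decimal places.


mass = n * M
mass = 9.894 * 18.015
mass = 178.24041 g, rounded to 4 dp:

178.2404 g


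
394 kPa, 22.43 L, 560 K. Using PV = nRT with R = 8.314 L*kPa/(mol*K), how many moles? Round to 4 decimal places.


PV = nRT, solve for n = PV / (RT).
PV = 394 * 22.43 = 8837.42
RT = 8.314 * 560 = 4655.84
n = 8837.42 / 4655.84
n = 1.89813653 mol, rounded to 4 dp:

1.8981 mol


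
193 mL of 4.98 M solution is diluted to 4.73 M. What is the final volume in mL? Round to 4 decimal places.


Dilution: M1*V1 = M2*V2, solve for V2.
V2 = M1*V1 / M2
V2 = 4.98 * 193 / 4.73
V2 = 961.14 / 4.73
V2 = 203.20084567 mL, rounded to 4 dp:

203.2008 mL


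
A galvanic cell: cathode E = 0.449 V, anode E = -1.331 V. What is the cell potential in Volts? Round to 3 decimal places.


Standard cell potential: E_cell = E_cathode - E_anode.
E_cell = 0.449 - (-1.331)
E_cell = 1.78 V, rounded to 3 dp:

1.780 V


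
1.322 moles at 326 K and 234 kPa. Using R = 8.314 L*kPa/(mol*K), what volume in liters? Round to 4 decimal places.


PV = nRT, solve for V = nRT / P.
nRT = 1.322 * 8.314 * 326 = 3583.1012
V = 3583.1012 / 234
V = 15.31239829 L, rounded to 4 dp:

15.3124 L


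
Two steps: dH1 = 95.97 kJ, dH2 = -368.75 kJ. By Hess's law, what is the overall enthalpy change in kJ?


Hess's law: enthalpy is a state function, so add the step enthalpies.
dH_total = dH1 + dH2 = 95.97 + (-368.75)
dH_total = -272.78 kJ:

-272.78 kJ


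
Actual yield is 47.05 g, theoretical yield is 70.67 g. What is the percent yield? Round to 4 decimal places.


% yield = 100 * actual / theoretical
% yield = 100 * 47.05 / 70.67
% yield = 66.57704825 %, rounded to 4 dp:

66.5770 %


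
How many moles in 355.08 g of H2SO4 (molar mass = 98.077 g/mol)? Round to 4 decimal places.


n = mass / M
n = 355.08 / 98.077
n = 3.62042069 mol, rounded to 4 dp:

3.6204 mol


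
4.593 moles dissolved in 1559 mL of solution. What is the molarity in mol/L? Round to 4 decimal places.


Convert volume to liters: V_L = V_mL / 1000.
V_L = 1559 / 1000 = 1.559 L
M = n / V_L = 4.593 / 1.559
M = 2.94611931 mol/L, rounded to 4 dp:

2.9461 mol/L


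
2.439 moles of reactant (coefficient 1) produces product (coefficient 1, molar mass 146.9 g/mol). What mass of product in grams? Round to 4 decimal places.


Use the coefficient ratio to convert reactant moles to product moles, then multiply by the product's molar mass.
moles_P = moles_R * (coeff_P / coeff_R) = 2.439 * (1/1) = 2.439
mass_P = moles_P * M_P = 2.439 * 146.9
mass_P = 358.2891 g, rounded to 4 dp:

358.2891 g


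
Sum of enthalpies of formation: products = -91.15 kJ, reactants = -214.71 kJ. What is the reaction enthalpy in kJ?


dH_rxn = sum(dH_f products) - sum(dH_f reactants)
dH_rxn = -91.15 - (-214.71)
dH_rxn = 123.56 kJ:

123.56 kJ


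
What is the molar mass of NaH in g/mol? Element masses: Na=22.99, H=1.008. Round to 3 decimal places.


M = sum(count * atomic_mass) over atoms.
M = 1*22.99 + 1*1.008
M = 22.99 + 1.008
M = 23.998 g/mol, rounded to 3 dp:

23.998 g/mol


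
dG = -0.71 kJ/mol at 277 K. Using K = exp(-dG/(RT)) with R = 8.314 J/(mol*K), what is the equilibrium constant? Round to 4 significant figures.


dG is in kJ/mol; multiply by 1000 to match R in J/(mol*K).
RT = 8.314 * 277 = 2302.978 J/mol
exponent = -dG*1000 / (RT) = -(-0.71*1000) / 2302.978 = 0.30829648
K = exp(0.30829648)
K = 1.3611045, rounded to 4 significant figures:

1.361


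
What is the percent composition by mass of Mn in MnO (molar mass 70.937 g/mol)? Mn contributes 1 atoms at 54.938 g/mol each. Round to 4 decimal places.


pct = 100 * (n_elem * M_elem) / M_total
mass_contribution = 1 * 54.938 = 54.938 g/mol
pct = 100 * 54.938 / 70.937
pct = 77.44618464 %, rounded to 4 dp:

77.4462 %


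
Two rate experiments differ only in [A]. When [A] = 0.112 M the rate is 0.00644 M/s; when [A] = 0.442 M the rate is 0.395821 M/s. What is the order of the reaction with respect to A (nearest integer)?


Rate is proportional to [A]^n, so rate2/rate1 = ([A]2/[A]1)^n. Take logs to solve for n.
rate2/rate1 = 0.395821 / 0.00644 = 61.4629
[A]2/[A]1 = 0.442 / 0.112 = 3.9464
n = ln(61.4629) / ln(3.9464) = 3.0
Nearest integer order:

3


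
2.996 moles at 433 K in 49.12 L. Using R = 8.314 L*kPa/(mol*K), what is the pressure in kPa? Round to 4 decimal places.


PV = nRT, solve for P = nRT / V.
nRT = 2.996 * 8.314 * 433 = 10785.4862
P = 10785.4862 / 49.12
P = 219.57423046 kPa, rounded to 4 dp:

219.5742 kPa


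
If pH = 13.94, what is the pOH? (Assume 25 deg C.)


At 25 deg C, pH + pOH = 14.
pOH = 14 - pH = 14 - 13.94
pOH = 0.06:

0.06


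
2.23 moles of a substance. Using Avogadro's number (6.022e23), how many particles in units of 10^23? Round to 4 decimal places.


N = n * NA, then divide by 1e23 for the requested units.
N / 1e23 = n * 6.022
N / 1e23 = 2.23 * 6.022
N / 1e23 = 13.42906, rounded to 4 dp:

13.4291


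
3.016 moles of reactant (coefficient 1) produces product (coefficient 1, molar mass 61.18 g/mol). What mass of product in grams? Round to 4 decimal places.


Use the coefficient ratio to convert reactant moles to product moles, then multiply by the product's molar mass.
moles_P = moles_R * (coeff_P / coeff_R) = 3.016 * (1/1) = 3.016
mass_P = moles_P * M_P = 3.016 * 61.18
mass_P = 184.51888 g, rounded to 4 dp:

184.5189 g


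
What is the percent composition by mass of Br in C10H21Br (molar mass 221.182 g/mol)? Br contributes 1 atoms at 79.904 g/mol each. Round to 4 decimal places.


pct = 100 * (n_elem * M_elem) / M_total
mass_contribution = 1 * 79.904 = 79.904 g/mol
pct = 100 * 79.904 / 221.182
pct = 36.12590536 %, rounded to 4 dp:

36.1259 %


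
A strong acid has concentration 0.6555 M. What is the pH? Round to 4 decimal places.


A strong acid dissociates completely, so [H+] equals the given concentration.
pH = -log10([H+]) = -log10(0.6555)
pH = 0.1834273, rounded to 4 dp:

0.1834


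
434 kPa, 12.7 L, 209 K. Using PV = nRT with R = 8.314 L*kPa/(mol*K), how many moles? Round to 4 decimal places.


PV = nRT, solve for n = PV / (RT).
PV = 434 * 12.7 = 5511.8
RT = 8.314 * 209 = 1737.626
n = 5511.8 / 1737.626
n = 3.17202896 mol, rounded to 4 dp:

3.1720 mol


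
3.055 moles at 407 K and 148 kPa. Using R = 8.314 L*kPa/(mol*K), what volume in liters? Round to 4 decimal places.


PV = nRT, solve for V = nRT / P.
nRT = 3.055 * 8.314 * 407 = 10337.5029
V = 10337.5029 / 148
V = 69.84799257 L, rounded to 4 dp:

69.8480 L


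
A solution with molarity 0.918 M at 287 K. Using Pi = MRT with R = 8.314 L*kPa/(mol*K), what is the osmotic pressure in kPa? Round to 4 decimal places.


Osmotic pressure (van't Hoff): Pi = M*R*T.
RT = 8.314 * 287 = 2386.118
Pi = 0.918 * 2386.118
Pi = 2190.456324 kPa, rounded to 4 dp:

2190.4563 kPa


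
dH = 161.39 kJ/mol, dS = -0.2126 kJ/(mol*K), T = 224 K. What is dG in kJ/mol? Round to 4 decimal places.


Gibbs: dG = dH - T*dS (consistent units, dS already in kJ/(mol*K)).
T*dS = 224 * -0.2126 = -47.6224
dG = 161.39 - (-47.6224)
dG = 209.0124 kJ/mol, rounded to 4 dp:

209.0124 kJ/mol


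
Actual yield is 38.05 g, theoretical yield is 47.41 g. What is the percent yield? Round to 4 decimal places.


% yield = 100 * actual / theoretical
% yield = 100 * 38.05 / 47.41
% yield = 80.25732968 %, rounded to 4 dp:

80.2573 %


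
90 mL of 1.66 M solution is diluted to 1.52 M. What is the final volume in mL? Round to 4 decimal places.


Dilution: M1*V1 = M2*V2, solve for V2.
V2 = M1*V1 / M2
V2 = 1.66 * 90 / 1.52
V2 = 149.4 / 1.52
V2 = 98.28947368 mL, rounded to 4 dp:

98.2895 mL


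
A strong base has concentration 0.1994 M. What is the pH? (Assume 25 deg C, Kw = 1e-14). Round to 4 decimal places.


A strong base dissociates completely, so [OH-] equals the given concentration.
pOH = -log10([OH-]) = -log10(0.1994) = 0.700275
pH = 14 - pOH = 14 - 0.700275
pH = 13.299725, rounded to 4 dp:

13.2997


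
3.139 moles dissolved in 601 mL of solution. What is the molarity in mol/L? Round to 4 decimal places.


Convert volume to liters: V_L = V_mL / 1000.
V_L = 601 / 1000 = 0.601 L
M = n / V_L = 3.139 / 0.601
M = 5.22296173 mol/L, rounded to 4 dp:

5.2230 mol/L


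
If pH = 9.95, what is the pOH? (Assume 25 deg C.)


At 25 deg C, pH + pOH = 14.
pOH = 14 - pH = 14 - 9.95
pOH = 4.05:

4.05


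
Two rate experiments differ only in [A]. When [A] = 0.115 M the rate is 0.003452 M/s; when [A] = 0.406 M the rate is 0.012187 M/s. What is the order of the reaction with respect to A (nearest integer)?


Rate is proportional to [A]^n, so rate2/rate1 = ([A]2/[A]1)^n. Take logs to solve for n.
rate2/rate1 = 0.012187 / 0.003452 = 3.5304
[A]2/[A]1 = 0.406 / 0.115 = 3.5304
n = ln(3.5304) / ln(3.5304) = 1.0
Nearest integer order:

1


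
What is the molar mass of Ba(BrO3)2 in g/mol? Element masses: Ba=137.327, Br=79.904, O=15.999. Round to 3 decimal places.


M = sum(count * atomic_mass) over atoms.
M = 1*137.327 + 2*79.904 + 6*15.999
M = 137.327 + 159.808 + 95.994
M = 393.129 g/mol, rounded to 3 dp:

393.129 g/mol


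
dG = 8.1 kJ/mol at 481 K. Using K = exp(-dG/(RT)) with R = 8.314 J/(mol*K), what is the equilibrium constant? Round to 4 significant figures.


dG is in kJ/mol; multiply by 1000 to match R in J/(mol*K).
RT = 8.314 * 481 = 3999.034 J/mol
exponent = -dG*1000 / (RT) = -(8.1*1000) / 3999.034 = -2.02548916
K = exp(-2.02548916)
K = 0.13192929, rounded to 4 significant figures:

0.1319


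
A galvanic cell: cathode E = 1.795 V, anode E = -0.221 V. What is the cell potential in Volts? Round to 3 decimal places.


Standard cell potential: E_cell = E_cathode - E_anode.
E_cell = 1.795 - (-0.221)
E_cell = 2.016 V, rounded to 3 dp:

2.016 V


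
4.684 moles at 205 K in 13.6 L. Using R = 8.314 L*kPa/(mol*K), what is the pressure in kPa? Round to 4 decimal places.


PV = nRT, solve for P = nRT / V.
nRT = 4.684 * 8.314 * 205 = 7983.2691
P = 7983.2691 / 13.6
P = 587.00508088 kPa, rounded to 4 dp:

587.0051 kPa


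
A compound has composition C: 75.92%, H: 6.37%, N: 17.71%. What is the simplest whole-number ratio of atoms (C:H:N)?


Assume 100 g of compound, divide each mass% by atomic mass to get moles, then normalize by the smallest to get a raw atom ratio.
Moles per 100 g: C: 75.92/12.011 = 6.3209, H: 6.37/1.008 = 6.3194, N: 17.71/14.007 = 1.2644
Raw ratio (divide by min = 1.2644): C: 4.999, H: 4.998, N: 1.0
Multiply by 1 to clear fractions: C: 4.999 ~= 5, H: 4.998 ~= 5, N: 1.0 ~= 1
Reduce by GCD to get the simplest whole-number ratio:

5:5:1


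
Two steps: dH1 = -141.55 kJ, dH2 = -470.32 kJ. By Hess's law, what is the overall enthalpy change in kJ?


Hess's law: enthalpy is a state function, so add the step enthalpies.
dH_total = dH1 + dH2 = -141.55 + (-470.32)
dH_total = -611.87 kJ:

-611.87 kJ


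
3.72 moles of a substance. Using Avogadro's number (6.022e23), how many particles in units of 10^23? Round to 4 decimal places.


N = n * NA, then divide by 1e23 for the requested units.
N / 1e23 = n * 6.022
N / 1e23 = 3.72 * 6.022
N / 1e23 = 22.40184, rounded to 4 dp:

22.4018


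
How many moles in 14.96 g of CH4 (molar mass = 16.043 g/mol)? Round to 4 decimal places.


n = mass / M
n = 14.96 / 16.043
n = 0.93249392 mol, rounded to 4 dp:

0.9325 mol


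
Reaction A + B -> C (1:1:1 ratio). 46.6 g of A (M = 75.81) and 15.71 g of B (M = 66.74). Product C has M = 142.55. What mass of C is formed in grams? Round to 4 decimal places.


Find moles of each reactant; the smaller value is the limiting reagent in a 1:1:1 reaction, so moles_C equals moles of the limiter.
n_A = mass_A / M_A = 46.6 / 75.81 = 0.614695 mol
n_B = mass_B / M_B = 15.71 / 66.74 = 0.235391 mol
Limiting reagent: B (smaller), n_limiting = 0.235391 mol
mass_C = n_limiting * M_C = 0.235391 * 142.55
mass_C = 33.55498705 g, rounded to 4 dp:

33.5550 g


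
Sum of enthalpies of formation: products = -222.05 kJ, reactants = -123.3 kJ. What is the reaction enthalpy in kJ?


dH_rxn = sum(dH_f products) - sum(dH_f reactants)
dH_rxn = -222.05 - (-123.3)
dH_rxn = -98.75 kJ:

-98.75 kJ


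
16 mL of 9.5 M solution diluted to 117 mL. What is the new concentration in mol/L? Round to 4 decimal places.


Dilution: M1*V1 = M2*V2, solve for M2.
M2 = M1*V1 / V2
M2 = 9.5 * 16 / 117
M2 = 152.0 / 117
M2 = 1.2991453 mol/L, rounded to 4 dp:

1.2991 mol/L


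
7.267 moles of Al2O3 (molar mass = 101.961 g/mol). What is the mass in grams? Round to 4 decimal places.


mass = n * M
mass = 7.267 * 101.961
mass = 740.950587 g, rounded to 4 dp:

740.9506 g


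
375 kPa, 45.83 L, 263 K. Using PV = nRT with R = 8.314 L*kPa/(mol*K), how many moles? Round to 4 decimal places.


PV = nRT, solve for n = PV / (RT).
PV = 375 * 45.83 = 17186.25
RT = 8.314 * 263 = 2186.582
n = 17186.25 / 2186.582
n = 7.85986988 mol, rounded to 4 dp:

7.8599 mol


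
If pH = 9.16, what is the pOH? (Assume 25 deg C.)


At 25 deg C, pH + pOH = 14.
pOH = 14 - pH = 14 - 9.16
pOH = 4.84:

4.84


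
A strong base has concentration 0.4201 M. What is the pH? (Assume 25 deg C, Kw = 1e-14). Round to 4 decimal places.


A strong base dissociates completely, so [OH-] equals the given concentration.
pOH = -log10([OH-]) = -log10(0.4201) = 0.376647
pH = 14 - pOH = 14 - 0.376647
pH = 13.623353, rounded to 4 dp:

13.6234


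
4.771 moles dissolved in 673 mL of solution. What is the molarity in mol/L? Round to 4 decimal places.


Convert volume to liters: V_L = V_mL / 1000.
V_L = 673 / 1000 = 0.673 L
M = n / V_L = 4.771 / 0.673
M = 7.08915305 mol/L, rounded to 4 dp:

7.0892 mol/L


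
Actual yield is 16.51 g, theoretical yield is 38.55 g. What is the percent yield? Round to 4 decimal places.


% yield = 100 * actual / theoretical
% yield = 100 * 16.51 / 38.55
% yield = 42.82749676 %, rounded to 4 dp:

42.8275 %


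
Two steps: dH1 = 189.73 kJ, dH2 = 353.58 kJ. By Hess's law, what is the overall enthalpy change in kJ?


Hess's law: enthalpy is a state function, so add the step enthalpies.
dH_total = dH1 + dH2 = 189.73 + (353.58)
dH_total = 543.31 kJ:

543.31 kJ


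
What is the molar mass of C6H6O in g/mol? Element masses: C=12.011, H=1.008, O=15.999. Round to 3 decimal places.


M = sum(count * atomic_mass) over atoms.
M = 6*12.011 + 6*1.008 + 1*15.999
M = 72.066 + 6.048 + 15.999
M = 94.113 g/mol, rounded to 3 dp:

94.113 g/mol


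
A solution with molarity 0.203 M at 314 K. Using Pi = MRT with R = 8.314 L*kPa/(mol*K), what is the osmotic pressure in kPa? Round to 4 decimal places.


Osmotic pressure (van't Hoff): Pi = M*R*T.
RT = 8.314 * 314 = 2610.596
Pi = 0.203 * 2610.596
Pi = 529.950988 kPa, rounded to 4 dp:

529.9510 kPa


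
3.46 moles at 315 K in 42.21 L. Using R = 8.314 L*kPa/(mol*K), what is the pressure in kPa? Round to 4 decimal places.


PV = nRT, solve for P = nRT / V.
nRT = 3.46 * 8.314 * 315 = 9061.4286
P = 9061.4286 / 42.21
P = 214.67492537 kPa, rounded to 4 dp:

214.6749 kPa


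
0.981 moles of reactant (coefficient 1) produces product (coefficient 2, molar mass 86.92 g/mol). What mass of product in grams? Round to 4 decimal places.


Use the coefficient ratio to convert reactant moles to product moles, then multiply by the product's molar mass.
moles_P = moles_R * (coeff_P / coeff_R) = 0.981 * (2/1) = 1.962
mass_P = moles_P * M_P = 1.962 * 86.92
mass_P = 170.53704 g, rounded to 4 dp:

170.5370 g


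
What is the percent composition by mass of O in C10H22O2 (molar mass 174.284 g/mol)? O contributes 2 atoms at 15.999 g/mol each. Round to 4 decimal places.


pct = 100 * (n_elem * M_elem) / M_total
mass_contribution = 2 * 15.999 = 31.998 g/mol
pct = 100 * 31.998 / 174.284
pct = 18.35968878 %, rounded to 4 dp:

18.3597 %


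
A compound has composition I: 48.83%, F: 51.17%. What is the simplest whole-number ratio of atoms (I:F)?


Assume 100 g of compound, divide each mass% by atomic mass to get moles, then normalize by the smallest to get a raw atom ratio.
Moles per 100 g: I: 48.83/126.904 = 0.3848, F: 51.17/18.998 = 2.6934
Raw ratio (divide by min = 0.3848): I: 1.0, F: 7.0
Multiply by 1 to clear fractions: I: 1.0 ~= 1, F: 7.0 ~= 7
Reduce by GCD to get the simplest whole-number ratio:

1:7


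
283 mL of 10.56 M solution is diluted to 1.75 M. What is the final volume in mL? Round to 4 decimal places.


Dilution: M1*V1 = M2*V2, solve for V2.
V2 = M1*V1 / M2
V2 = 10.56 * 283 / 1.75
V2 = 2988.48 / 1.75
V2 = 1707.70285714 mL, rounded to 4 dp:

1707.7029 mL


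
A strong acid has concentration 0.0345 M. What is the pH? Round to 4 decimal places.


A strong acid dissociates completely, so [H+] equals the given concentration.
pH = -log10([H+]) = -log10(0.0345)
pH = 1.4621809, rounded to 4 dp:

1.4622


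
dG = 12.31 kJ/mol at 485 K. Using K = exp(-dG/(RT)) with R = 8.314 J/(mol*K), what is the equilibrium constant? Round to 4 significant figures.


dG is in kJ/mol; multiply by 1000 to match R in J/(mol*K).
RT = 8.314 * 485 = 4032.29 J/mol
exponent = -dG*1000 / (RT) = -(12.31*1000) / 4032.29 = -3.05285582
K = exp(-3.05285582)
K = 0.047223869, rounded to 4 significant figures:

0.04722


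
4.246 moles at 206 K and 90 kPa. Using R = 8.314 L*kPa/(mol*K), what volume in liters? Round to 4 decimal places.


PV = nRT, solve for V = nRT / P.
nRT = 4.246 * 8.314 * 206 = 7272.0563
V = 7272.0563 / 90
V = 80.80062556 L, rounded to 4 dp:

80.8006 L


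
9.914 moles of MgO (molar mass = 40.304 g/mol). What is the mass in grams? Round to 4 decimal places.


mass = n * M
mass = 9.914 * 40.304
mass = 399.573856 g, rounded to 4 dp:

399.5739 g


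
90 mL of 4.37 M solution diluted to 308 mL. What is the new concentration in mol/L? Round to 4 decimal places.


Dilution: M1*V1 = M2*V2, solve for M2.
M2 = M1*V1 / V2
M2 = 4.37 * 90 / 308
M2 = 393.3 / 308
M2 = 1.27694805 mol/L, rounded to 4 dp:

1.2769 mol/L


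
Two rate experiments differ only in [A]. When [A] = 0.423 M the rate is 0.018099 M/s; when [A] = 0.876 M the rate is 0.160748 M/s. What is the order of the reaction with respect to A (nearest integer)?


Rate is proportional to [A]^n, so rate2/rate1 = ([A]2/[A]1)^n. Take logs to solve for n.
rate2/rate1 = 0.160748 / 0.018099 = 8.8816
[A]2/[A]1 = 0.876 / 0.423 = 2.0709
n = ln(8.8816) / ln(2.0709) = 3.0
Nearest integer order:

3


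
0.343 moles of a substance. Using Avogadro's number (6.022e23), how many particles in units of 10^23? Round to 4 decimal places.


N = n * NA, then divide by 1e23 for the requested units.
N / 1e23 = n * 6.022
N / 1e23 = 0.343 * 6.022
N / 1e23 = 2.065546, rounded to 4 dp:

2.0655


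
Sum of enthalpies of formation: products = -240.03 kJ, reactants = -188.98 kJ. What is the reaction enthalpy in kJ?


dH_rxn = sum(dH_f products) - sum(dH_f reactants)
dH_rxn = -240.03 - (-188.98)
dH_rxn = -51.05 kJ:

-51.05 kJ


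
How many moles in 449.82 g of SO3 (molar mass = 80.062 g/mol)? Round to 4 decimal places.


n = mass / M
n = 449.82 / 80.062
n = 5.61839574 mol, rounded to 4 dp:

5.6184 mol


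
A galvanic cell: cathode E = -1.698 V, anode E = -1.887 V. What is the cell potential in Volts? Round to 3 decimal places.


Standard cell potential: E_cell = E_cathode - E_anode.
E_cell = -1.698 - (-1.887)
E_cell = 0.189 V, rounded to 3 dp:

0.189 V


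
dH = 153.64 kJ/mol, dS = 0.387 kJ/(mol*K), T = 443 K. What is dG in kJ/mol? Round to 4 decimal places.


Gibbs: dG = dH - T*dS (consistent units, dS already in kJ/(mol*K)).
T*dS = 443 * 0.387 = 171.441
dG = 153.64 - (171.441)
dG = -17.801 kJ/mol, rounded to 4 dp:

-17.8010 kJ/mol


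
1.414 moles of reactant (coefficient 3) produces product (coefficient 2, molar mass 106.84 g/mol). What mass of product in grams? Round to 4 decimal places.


Use the coefficient ratio to convert reactant moles to product moles, then multiply by the product's molar mass.
moles_P = moles_R * (coeff_P / coeff_R) = 1.414 * (2/3) = 0.942667
mass_P = moles_P * M_P = 0.942667 * 106.84
mass_P = 100.71454228 g, rounded to 4 dp:

100.7145 g


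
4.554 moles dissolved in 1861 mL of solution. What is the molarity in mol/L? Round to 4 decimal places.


Convert volume to liters: V_L = V_mL / 1000.
V_L = 1861 / 1000 = 1.861 L
M = n / V_L = 4.554 / 1.861
M = 2.44707147 mol/L, rounded to 4 dp:

2.4471 mol/L


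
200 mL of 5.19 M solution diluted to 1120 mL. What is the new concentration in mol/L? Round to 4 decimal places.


Dilution: M1*V1 = M2*V2, solve for M2.
M2 = M1*V1 / V2
M2 = 5.19 * 200 / 1120
M2 = 1038.0 / 1120
M2 = 0.92678571 mol/L, rounded to 4 dp:

0.9268 mol/L


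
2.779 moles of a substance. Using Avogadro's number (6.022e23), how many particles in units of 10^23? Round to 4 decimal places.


N = n * NA, then divide by 1e23 for the requested units.
N / 1e23 = n * 6.022
N / 1e23 = 2.779 * 6.022
N / 1e23 = 16.735138, rounded to 4 dp:

16.7351


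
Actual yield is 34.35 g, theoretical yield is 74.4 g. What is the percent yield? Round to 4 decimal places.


% yield = 100 * actual / theoretical
% yield = 100 * 34.35 / 74.4
% yield = 46.16935484 %, rounded to 4 dp:

46.1694 %
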